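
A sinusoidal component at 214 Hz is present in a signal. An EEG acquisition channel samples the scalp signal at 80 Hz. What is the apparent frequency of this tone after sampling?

26 Hz

214 Hz mod fs = 54 Hz.
54 Hz > fs/2 = 40 Hz, folds to fs − 54 Hz = 26 Hz.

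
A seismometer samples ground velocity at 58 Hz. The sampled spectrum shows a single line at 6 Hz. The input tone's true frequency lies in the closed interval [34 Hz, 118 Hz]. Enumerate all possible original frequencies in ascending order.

Frequencies that alias to 6 Hz are k·fs ± 6 Hz for integer k ≥ 0.
k=0: 6 Hz.
k=1: 52 Hz, 64 Hz.
k=2: 110 Hz, 122 Hz.
k=3: 168 Hz, 180 Hz.
Within [34 Hz, 118 Hz]: 52 Hz, 64 Hz, 110 Hz.

52 Hz, 64 Hz, 110 Hz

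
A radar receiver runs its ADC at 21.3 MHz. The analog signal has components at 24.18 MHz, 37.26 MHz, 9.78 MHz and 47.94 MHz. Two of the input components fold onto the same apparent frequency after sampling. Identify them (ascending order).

fs/2 = 10.65 MHz.
24.18 MHz mod fs = 2.88 MHz.
2.88 MHz ≤ fs/2 = 10.65 MHz, appears at 2.88 MHz.
37.26 MHz mod fs = 15.96 MHz.
15.96 MHz > fs/2 = 10.65 MHz, folds to fs − 15.96 MHz = 5.34 MHz.
9.78 MHz ≤ fs/2 = 10.65 MHz, passes unchanged.
47.94 MHz mod fs = 5.34 MHz.
5.34 MHz ≤ fs/2 = 10.65 MHz, appears at 5.34 MHz.
37.26 MHz and 47.94 MHz both map to 5.34 MHz.

37.26 MHz, 47.94 MHz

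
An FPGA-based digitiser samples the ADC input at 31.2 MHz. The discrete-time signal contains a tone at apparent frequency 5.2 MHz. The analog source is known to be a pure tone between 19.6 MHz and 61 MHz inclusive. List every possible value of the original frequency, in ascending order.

26 MHz, 36.4 MHz, 57.2 MHz

Frequencies that alias to 5.2 MHz are k·fs ± 5.2 MHz for integer k ≥ 0.
k=0: 5.2 MHz.
k=1: 26 MHz, 36.4 MHz.
k=2: 57.2 MHz, 67.6 MHz.
k=3: 88.4 MHz, 98.8 MHz.
Within [19.6 MHz, 61 MHz]: 26 MHz, 36.4 MHz, 57.2 MHz.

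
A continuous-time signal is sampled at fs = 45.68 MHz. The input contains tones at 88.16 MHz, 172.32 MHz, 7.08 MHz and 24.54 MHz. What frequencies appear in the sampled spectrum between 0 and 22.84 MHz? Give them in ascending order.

fs/2 = 22.84 MHz.
88.16 MHz mod fs = 42.48 MHz.
42.48 MHz > fs/2 = 22.84 MHz, folds to fs − 42.48 MHz = 3.2 MHz.
172.32 MHz mod fs = 35.28 MHz.
35.28 MHz > fs/2 = 22.84 MHz, folds to fs − 35.28 MHz = 10.4 MHz.
7.08 MHz ≤ fs/2 = 22.84 MHz, passes unchanged.
24.54 MHz > fs/2 = 22.84 MHz, folds to fs − 24.54 MHz = 21.14 MHz.
Distinct values: {3.2 MHz, 7.08 MHz, 10.4 MHz, 21.14 MHz}.

3.2 MHz, 7.08 MHz, 10.4 MHz, 21.14 MHz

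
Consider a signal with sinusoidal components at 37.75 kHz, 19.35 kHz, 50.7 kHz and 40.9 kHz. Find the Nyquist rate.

Highest-frequency component: 50.7 kHz.
Nyquist rate = 2 × 50.7 kHz = 101.4 kHz.

101.4 kHz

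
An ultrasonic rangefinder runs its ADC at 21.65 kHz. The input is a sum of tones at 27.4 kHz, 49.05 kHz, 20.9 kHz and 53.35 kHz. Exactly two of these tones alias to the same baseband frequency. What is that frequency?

5.75 kHz

fs/2 = 10.825 kHz.
27.4 kHz mod fs = 5.75 kHz.
5.75 kHz ≤ fs/2 = 10.825 kHz, appears at 5.75 kHz.
49.05 kHz mod fs = 5.75 kHz.
5.75 kHz ≤ fs/2 = 10.825 kHz, appears at 5.75 kHz.
20.9 kHz > fs/2 = 10.825 kHz, folds to fs − 20.9 kHz = 0.75 kHz.
53.35 kHz mod fs = 10.05 kHz.
10.05 kHz ≤ fs/2 = 10.825 kHz, appears at 10.05 kHz.
27.4 kHz and 49.05 kHz both map to 5.75 kHz.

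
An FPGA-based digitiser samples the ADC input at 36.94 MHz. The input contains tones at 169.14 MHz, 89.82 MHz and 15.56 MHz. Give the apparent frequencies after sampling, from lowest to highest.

15.56 MHz, 15.94 MHz

fs/2 = 18.47 MHz.
169.14 MHz mod fs = 21.38 MHz.
21.38 MHz > fs/2 = 18.47 MHz, folds to fs − 21.38 MHz = 15.56 MHz.
89.82 MHz mod fs = 15.94 MHz.
15.94 MHz ≤ fs/2 = 18.47 MHz, appears at 15.94 MHz.
15.56 MHz ≤ fs/2 = 18.47 MHz, passes unchanged.
Distinct values: {15.56 MHz, 15.94 MHz}.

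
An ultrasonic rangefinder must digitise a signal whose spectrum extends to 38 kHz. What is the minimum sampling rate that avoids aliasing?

Nyquist rate = 2 × 38 kHz = 76 kHz.

76 kHz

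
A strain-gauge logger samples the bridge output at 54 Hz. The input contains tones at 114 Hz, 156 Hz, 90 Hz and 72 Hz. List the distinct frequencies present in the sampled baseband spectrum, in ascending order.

6 Hz, 18 Hz

fs/2 = 27 Hz.
114 Hz mod fs = 6 Hz.
6 Hz ≤ fs/2 = 27 Hz, appears at 6 Hz.
156 Hz mod fs = 48 Hz.
48 Hz > fs/2 = 27 Hz, folds to fs − 48 Hz = 6 Hz.
90 Hz mod fs = 36 Hz.
36 Hz > fs/2 = 27 Hz, folds to fs − 36 Hz = 18 Hz.
72 Hz mod fs = 18 Hz.
18 Hz ≤ fs/2 = 27 Hz, appears at 18 Hz.
Distinct values: {6 Hz, 18 Hz}.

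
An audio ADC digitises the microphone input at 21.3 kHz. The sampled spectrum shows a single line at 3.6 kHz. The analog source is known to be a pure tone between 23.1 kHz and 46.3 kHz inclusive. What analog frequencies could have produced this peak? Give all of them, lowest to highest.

24.9 kHz, 39 kHz, 46.2 kHz

Frequencies that alias to 3.6 kHz are k·fs ± 3.6 kHz for integer k ≥ 0.
k=0: 3.6 kHz.
k=1: 17.7 kHz, 24.9 kHz.
k=2: 39 kHz, 46.2 kHz.
k=3: 60.3 kHz, 67.5 kHz.
Within [23.1 kHz, 46.3 kHz]: 24.9 kHz, 39 kHz, 46.2 kHz.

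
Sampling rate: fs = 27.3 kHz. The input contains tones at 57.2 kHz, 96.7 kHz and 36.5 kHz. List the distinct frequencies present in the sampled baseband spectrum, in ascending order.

2.6 kHz, 9.2 kHz, 12.5 kHz

fs/2 = 13.65 kHz.
57.2 kHz mod fs = 2.6 kHz.
2.6 kHz ≤ fs/2 = 13.65 kHz, appears at 2.6 kHz.
96.7 kHz mod fs = 14.8 kHz.
14.8 kHz > fs/2 = 13.65 kHz, folds to fs − 14.8 kHz = 12.5 kHz.
36.5 kHz mod fs = 9.2 kHz.
9.2 kHz ≤ fs/2 = 13.65 kHz, appears at 9.2 kHz.
Distinct values: {2.6 kHz, 9.2 kHz, 12.5 kHz}.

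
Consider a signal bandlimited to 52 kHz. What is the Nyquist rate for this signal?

104 kHz

Nyquist rate = 2 × 52 kHz = 104 kHz.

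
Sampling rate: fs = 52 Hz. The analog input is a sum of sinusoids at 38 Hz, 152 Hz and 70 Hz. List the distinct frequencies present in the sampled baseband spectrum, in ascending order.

4 Hz, 14 Hz, 18 Hz

fs/2 = 26 Hz.
38 Hz > fs/2 = 26 Hz, folds to fs − 38 Hz = 14 Hz.
152 Hz mod fs = 48 Hz.
48 Hz > fs/2 = 26 Hz, folds to fs − 48 Hz = 4 Hz.
70 Hz mod fs = 18 Hz.
18 Hz ≤ fs/2 = 26 Hz, appears at 18 Hz.
Distinct values: {4 Hz, 14 Hz, 18 Hz}.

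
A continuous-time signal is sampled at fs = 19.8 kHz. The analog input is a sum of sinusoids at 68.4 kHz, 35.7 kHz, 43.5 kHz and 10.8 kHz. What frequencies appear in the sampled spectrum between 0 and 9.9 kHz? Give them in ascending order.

3.9 kHz, 9 kHz

fs/2 = 9.9 kHz.
68.4 kHz mod fs = 9 kHz.
9 kHz ≤ fs/2 = 9.9 kHz, appears at 9 kHz.
35.7 kHz mod fs = 15.9 kHz.
15.9 kHz > fs/2 = 9.9 kHz, folds to fs − 15.9 kHz = 3.9 kHz.
43.5 kHz mod fs = 3.9 kHz.
3.9 kHz ≤ fs/2 = 9.9 kHz, appears at 3.9 kHz.
10.8 kHz > fs/2 = 9.9 kHz, folds to fs − 10.8 kHz = 9 kHz.
Distinct values: {3.9 kHz, 9 kHz}.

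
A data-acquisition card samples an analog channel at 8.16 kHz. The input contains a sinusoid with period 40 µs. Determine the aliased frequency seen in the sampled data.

T = 40 µs → f = 1/T = 25 kHz.
25 kHz mod fs = 0.52 kHz.
0.52 kHz ≤ fs/2 = 4.08 kHz, appears at 0.52 kHz.

0.52 kHz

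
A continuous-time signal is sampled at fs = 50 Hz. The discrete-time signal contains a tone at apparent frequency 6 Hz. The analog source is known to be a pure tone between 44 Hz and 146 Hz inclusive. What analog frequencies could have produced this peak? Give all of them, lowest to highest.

Frequencies that alias to 6 Hz are k·fs ± 6 Hz for integer k ≥ 0.
k=0: 6 Hz.
k=1: 44 Hz, 56 Hz.
k=2: 94 Hz, 106 Hz.
k=3: 144 Hz, 156 Hz.
k=4: 194 Hz, 206 Hz.
Within [44 Hz, 146 Hz]: 44 Hz, 56 Hz, 94 Hz, 106 Hz, 144 Hz.

44 Hz, 56 Hz, 94 Hz, 106 Hz, 144 Hz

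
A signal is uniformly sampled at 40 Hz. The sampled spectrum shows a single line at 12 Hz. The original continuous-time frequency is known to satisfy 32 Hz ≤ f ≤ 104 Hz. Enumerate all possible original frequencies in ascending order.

Frequencies that alias to 12 Hz are k·fs ± 12 Hz for integer k ≥ 0.
k=0: 12 Hz.
k=1: 28 Hz, 52 Hz.
k=2: 68 Hz, 92 Hz.
k=3: 108 Hz, 132 Hz.
Within [32 Hz, 104 Hz]: 52 Hz, 68 Hz, 92 Hz.

52 Hz, 68 Hz, 92 Hz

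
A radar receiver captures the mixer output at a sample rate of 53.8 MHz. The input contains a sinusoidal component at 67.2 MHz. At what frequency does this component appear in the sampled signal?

13.4 MHz

67.2 MHz mod fs = 13.4 MHz.
13.4 MHz ≤ fs/2 = 26.9 MHz, appears at 13.4 MHz.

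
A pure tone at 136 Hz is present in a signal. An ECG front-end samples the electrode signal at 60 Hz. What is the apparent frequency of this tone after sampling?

136 Hz mod fs = 16 Hz.
16 Hz ≤ fs/2 = 30 Hz, appears at 16 Hz.

16 Hz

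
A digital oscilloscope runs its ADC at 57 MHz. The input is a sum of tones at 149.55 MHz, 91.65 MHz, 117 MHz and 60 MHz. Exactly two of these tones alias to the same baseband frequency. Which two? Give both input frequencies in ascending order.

fs/2 = 28.5 MHz.
149.55 MHz mod fs = 35.55 MHz.
35.55 MHz > fs/2 = 28.5 MHz, folds to fs − 35.55 MHz = 21.45 MHz.
91.65 MHz mod fs = 34.65 MHz.
34.65 MHz > fs/2 = 28.5 MHz, folds to fs − 34.65 MHz = 22.35 MHz.
117 MHz mod fs = 3 MHz.
3 MHz ≤ fs/2 = 28.5 MHz, appears at 3 MHz.
60 MHz mod fs = 3 MHz.
3 MHz ≤ fs/2 = 28.5 MHz, appears at 3 MHz.
60 MHz and 117 MHz both map to 3 MHz.

60 MHz, 117 MHz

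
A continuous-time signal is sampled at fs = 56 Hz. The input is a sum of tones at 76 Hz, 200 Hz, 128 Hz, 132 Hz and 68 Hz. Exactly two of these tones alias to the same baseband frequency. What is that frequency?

20 Hz

fs/2 = 28 Hz.
76 Hz mod fs = 20 Hz.
20 Hz ≤ fs/2 = 28 Hz, appears at 20 Hz.
200 Hz mod fs = 32 Hz.
32 Hz > fs/2 = 28 Hz, folds to fs − 32 Hz = 24 Hz.
128 Hz mod fs = 16 Hz.
16 Hz ≤ fs/2 = 28 Hz, appears at 16 Hz.
132 Hz mod fs = 20 Hz.
20 Hz ≤ fs/2 = 28 Hz, appears at 20 Hz.
68 Hz mod fs = 12 Hz.
12 Hz ≤ fs/2 = 28 Hz, appears at 12 Hz.
76 Hz and 132 Hz both map to 20 Hz.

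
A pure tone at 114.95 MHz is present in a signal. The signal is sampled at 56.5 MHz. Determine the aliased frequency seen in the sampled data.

114.95 MHz mod fs = 1.95 MHz.
1.95 MHz ≤ fs/2 = 28.25 MHz, appears at 1.95 MHz.

1.95 MHz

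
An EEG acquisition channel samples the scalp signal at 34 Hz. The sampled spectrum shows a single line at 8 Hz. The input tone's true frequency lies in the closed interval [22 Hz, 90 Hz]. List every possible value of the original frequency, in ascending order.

Frequencies that alias to 8 Hz are k·fs ± 8 Hz for integer k ≥ 0.
k=0: 8 Hz.
k=1: 26 Hz, 42 Hz.
k=2: 60 Hz, 76 Hz.
k=3: 94 Hz, 110 Hz.
Within [22 Hz, 90 Hz]: 26 Hz, 42 Hz, 60 Hz, 76 Hz.

26 Hz, 42 Hz, 60 Hz, 76 Hz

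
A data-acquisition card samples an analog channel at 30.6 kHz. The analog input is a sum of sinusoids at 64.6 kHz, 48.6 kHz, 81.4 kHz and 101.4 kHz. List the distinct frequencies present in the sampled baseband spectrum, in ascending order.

3.4 kHz, 9.6 kHz, 10.4 kHz, 12.6 kHz

fs/2 = 15.3 kHz.
64.6 kHz mod fs = 3.4 kHz.
3.4 kHz ≤ fs/2 = 15.3 kHz, appears at 3.4 kHz.
48.6 kHz mod fs = 18 kHz.
18 kHz > fs/2 = 15.3 kHz, folds to fs − 18 kHz = 12.6 kHz.
81.4 kHz mod fs = 20.2 kHz.
20.2 kHz > fs/2 = 15.3 kHz, folds to fs − 20.2 kHz = 10.4 kHz.
101.4 kHz mod fs = 9.6 kHz.
9.6 kHz ≤ fs/2 = 15.3 kHz, appears at 9.6 kHz.
Distinct values: {3.4 kHz, 9.6 kHz, 10.4 kHz, 12.6 kHz}.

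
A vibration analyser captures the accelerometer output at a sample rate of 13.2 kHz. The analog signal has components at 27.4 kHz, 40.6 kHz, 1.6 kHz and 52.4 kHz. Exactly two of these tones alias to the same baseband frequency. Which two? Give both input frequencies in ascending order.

27.4 kHz, 40.6 kHz

fs/2 = 6.6 kHz.
27.4 kHz mod fs = 1 kHz.
1 kHz ≤ fs/2 = 6.6 kHz, appears at 1 kHz.
40.6 kHz mod fs = 1 kHz.
1 kHz ≤ fs/2 = 6.6 kHz, appears at 1 kHz.
1.6 kHz ≤ fs/2 = 6.6 kHz, passes unchanged.
52.4 kHz mod fs = 12.8 kHz.
12.8 kHz > fs/2 = 6.6 kHz, folds to fs − 12.8 kHz = 0.4 kHz.
27.4 kHz and 40.6 kHz both map to 1 kHz.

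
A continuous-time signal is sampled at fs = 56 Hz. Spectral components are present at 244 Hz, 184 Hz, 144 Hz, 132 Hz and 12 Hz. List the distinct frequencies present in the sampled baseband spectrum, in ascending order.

fs/2 = 28 Hz.
244 Hz mod fs = 20 Hz.
20 Hz ≤ fs/2 = 28 Hz, appears at 20 Hz.
184 Hz mod fs = 16 Hz.
16 Hz ≤ fs/2 = 28 Hz, appears at 16 Hz.
144 Hz mod fs = 32 Hz.
32 Hz > fs/2 = 28 Hz, folds to fs − 32 Hz = 24 Hz.
132 Hz mod fs = 20 Hz.
20 Hz ≤ fs/2 = 28 Hz, appears at 20 Hz.
12 Hz ≤ fs/2 = 28 Hz, passes unchanged.
Distinct values: {12 Hz, 16 Hz, 20 Hz, 24 Hz}.

12 Hz, 16 Hz, 20 Hz, 24 Hz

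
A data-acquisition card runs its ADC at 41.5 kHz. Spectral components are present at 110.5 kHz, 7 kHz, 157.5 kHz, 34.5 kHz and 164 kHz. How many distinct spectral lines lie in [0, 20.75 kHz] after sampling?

4

fs/2 = 20.75 kHz.
110.5 kHz mod fs = 27.5 kHz.
27.5 kHz > fs/2 = 20.75 kHz, folds to fs − 27.5 kHz = 14 kHz.
7 kHz ≤ fs/2 = 20.75 kHz, passes unchanged.
157.5 kHz mod fs = 33 kHz.
33 kHz > fs/2 = 20.75 kHz, folds to fs − 33 kHz = 8.5 kHz.
34.5 kHz > fs/2 = 20.75 kHz, folds to fs − 34.5 kHz = 7 kHz.
164 kHz mod fs = 39.5 kHz.
39.5 kHz > fs/2 = 20.75 kHz, folds to fs − 39.5 kHz = 2 kHz.
Distinct values: {2 kHz, 7 kHz, 8.5 kHz, 14 kHz} → 4.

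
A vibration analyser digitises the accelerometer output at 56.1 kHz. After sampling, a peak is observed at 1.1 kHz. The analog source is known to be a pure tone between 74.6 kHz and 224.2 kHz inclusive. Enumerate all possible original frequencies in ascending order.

111.1 kHz, 113.3 kHz, 167.2 kHz, 169.4 kHz, 223.3 kHz

Frequencies that alias to 1.1 kHz are k·fs ± 1.1 kHz for integer k ≥ 0.
k=0: 1.1 kHz.
k=1: 55 kHz, 57.2 kHz.
k=2: 111.1 kHz, 113.3 kHz.
k=3: 167.2 kHz, 169.4 kHz.
k=4: 223.3 kHz, 225.5 kHz.
k=5: 279.4 kHz, 281.6 kHz.
Within [74.6 kHz, 224.2 kHz]: 111.1 kHz, 113.3 kHz, 167.2 kHz, 169.4 kHz, 223.3 kHz.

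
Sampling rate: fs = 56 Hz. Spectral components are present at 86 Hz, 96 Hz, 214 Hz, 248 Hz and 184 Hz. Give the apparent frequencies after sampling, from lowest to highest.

10 Hz, 16 Hz, 24 Hz, 26 Hz

fs/2 = 28 Hz.
86 Hz mod fs = 30 Hz.
30 Hz > fs/2 = 28 Hz, folds to fs − 30 Hz = 26 Hz.
96 Hz mod fs = 40 Hz.
40 Hz > fs/2 = 28 Hz, folds to fs − 40 Hz = 16 Hz.
214 Hz mod fs = 46 Hz.
46 Hz > fs/2 = 28 Hz, folds to fs − 46 Hz = 10 Hz.
248 Hz mod fs = 24 Hz.
24 Hz ≤ fs/2 = 28 Hz, appears at 24 Hz.
184 Hz mod fs = 16 Hz.
16 Hz ≤ fs/2 = 28 Hz, appears at 16 Hz.
Distinct values: {10 Hz, 16 Hz, 24 Hz, 26 Hz}.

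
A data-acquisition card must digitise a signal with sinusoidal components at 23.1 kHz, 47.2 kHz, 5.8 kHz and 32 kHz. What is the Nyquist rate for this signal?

Highest-frequency component: 47.2 kHz.
Nyquist rate = 2 × 47.2 kHz = 94.4 kHz.

94.4 kHz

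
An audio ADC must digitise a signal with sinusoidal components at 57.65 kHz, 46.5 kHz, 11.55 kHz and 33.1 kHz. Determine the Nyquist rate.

Highest-frequency component: 57.65 kHz.
Nyquist rate = 2 × 57.65 kHz = 115.3 kHz.

115.3 kHz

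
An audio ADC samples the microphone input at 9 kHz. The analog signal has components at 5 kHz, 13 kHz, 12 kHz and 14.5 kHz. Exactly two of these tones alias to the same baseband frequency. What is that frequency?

fs/2 = 4.5 kHz.
5 kHz > fs/2 = 4.5 kHz, folds to fs − 5 kHz = 4 kHz.
13 kHz mod fs = 4 kHz.
4 kHz ≤ fs/2 = 4.5 kHz, appears at 4 kHz.
12 kHz mod fs = 3 kHz.
3 kHz ≤ fs/2 = 4.5 kHz, appears at 3 kHz.
14.5 kHz mod fs = 5.5 kHz.
5.5 kHz > fs/2 = 4.5 kHz, folds to fs − 5.5 kHz = 3.5 kHz.
5 kHz and 13 kHz both map to 4 kHz.

4 kHz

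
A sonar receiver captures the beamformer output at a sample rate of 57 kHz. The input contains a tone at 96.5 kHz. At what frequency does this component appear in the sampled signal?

17.5 kHz

96.5 kHz mod fs = 39.5 kHz.
39.5 kHz > fs/2 = 28.5 kHz, folds to fs − 39.5 kHz = 17.5 kHz.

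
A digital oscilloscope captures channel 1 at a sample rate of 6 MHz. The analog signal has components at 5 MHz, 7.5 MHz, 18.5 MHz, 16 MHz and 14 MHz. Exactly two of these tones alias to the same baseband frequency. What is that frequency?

2 MHz

fs/2 = 3 MHz.
5 MHz > fs/2 = 3 MHz, folds to fs − 5 MHz = 1 MHz.
7.5 MHz mod fs = 1.5 MHz.
1.5 MHz ≤ fs/2 = 3 MHz, appears at 1.5 MHz.
18.5 MHz mod fs = 0.5 MHz.
0.5 MHz ≤ fs/2 = 3 MHz, appears at 0.5 MHz.
16 MHz mod fs = 4 MHz.
4 MHz > fs/2 = 3 MHz, folds to fs − 4 MHz = 2 MHz.
14 MHz mod fs = 2 MHz.
2 MHz ≤ fs/2 = 3 MHz, appears at 2 MHz.
14 MHz and 16 MHz both map to 2 MHz.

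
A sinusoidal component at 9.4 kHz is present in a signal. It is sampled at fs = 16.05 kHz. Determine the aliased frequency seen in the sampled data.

6.65 kHz

9.4 kHz > fs/2 = 8.025 kHz, folds to fs − 9.4 kHz = 6.65 kHz.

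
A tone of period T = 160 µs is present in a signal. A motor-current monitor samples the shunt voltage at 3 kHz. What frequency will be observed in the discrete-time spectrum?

0.25 kHz

T = 160 µs → f = 1/T = 6.25 kHz.
6.25 kHz mod fs = 0.25 kHz.
0.25 kHz ≤ fs/2 = 1.5 kHz, appears at 0.25 kHz.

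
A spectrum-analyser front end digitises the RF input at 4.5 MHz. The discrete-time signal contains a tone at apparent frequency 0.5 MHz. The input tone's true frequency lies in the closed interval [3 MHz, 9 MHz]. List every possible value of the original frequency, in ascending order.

4 MHz, 5 MHz, 8.5 MHz

Frequencies that alias to 0.5 MHz are k·fs ± 0.5 MHz for integer k ≥ 0.
k=0: 0.5 MHz.
k=1: 4 MHz, 5 MHz.
k=2: 8.5 MHz, 9.5 MHz.
k=3: 13 MHz, 14 MHz.
Within [3 MHz, 9 MHz]: 4 MHz, 5 MHz, 8.5 MHz.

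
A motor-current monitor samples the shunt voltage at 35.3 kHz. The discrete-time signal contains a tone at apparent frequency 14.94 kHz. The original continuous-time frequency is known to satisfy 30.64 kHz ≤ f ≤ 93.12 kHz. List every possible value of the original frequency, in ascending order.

50.24 kHz, 55.66 kHz, 85.54 kHz, 90.96 kHz

Frequencies that alias to 14.94 kHz are k·fs ± 14.94 kHz for integer k ≥ 0.
k=0: 14.94 kHz.
k=1: 20.36 kHz, 50.24 kHz.
k=2: 55.66 kHz, 85.54 kHz.
k=3: 90.96 kHz, 120.84 kHz.
k=4: 126.26 kHz, 156.14 kHz.
Within [30.64 kHz, 93.12 kHz]: 50.24 kHz, 55.66 kHz, 85.54 kHz, 90.96 kHz.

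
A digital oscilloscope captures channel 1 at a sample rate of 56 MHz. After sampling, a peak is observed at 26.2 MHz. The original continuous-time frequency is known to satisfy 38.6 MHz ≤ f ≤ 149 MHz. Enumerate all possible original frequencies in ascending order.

82.2 MHz, 85.8 MHz, 138.2 MHz, 141.8 MHz

Frequencies that alias to 26.2 MHz are k·fs ± 26.2 MHz for integer k ≥ 0.
k=0: 26.2 MHz.
k=1: 29.8 MHz, 82.2 MHz.
k=2: 85.8 MHz, 138.2 MHz.
k=3: 141.8 MHz, 194.2 MHz.
k=4: 197.8 MHz, 250.2 MHz.
Within [38.6 MHz, 149 MHz]: 82.2 MHz, 85.8 MHz, 138.2 MHz, 141.8 MHz.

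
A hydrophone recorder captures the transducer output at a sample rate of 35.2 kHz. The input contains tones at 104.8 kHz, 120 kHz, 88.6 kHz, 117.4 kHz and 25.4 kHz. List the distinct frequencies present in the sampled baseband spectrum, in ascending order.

fs/2 = 17.6 kHz.
104.8 kHz mod fs = 34.4 kHz.
34.4 kHz > fs/2 = 17.6 kHz, folds to fs − 34.4 kHz = 0.8 kHz.
120 kHz mod fs = 14.4 kHz.
14.4 kHz ≤ fs/2 = 17.6 kHz, appears at 14.4 kHz.
88.6 kHz mod fs = 18.2 kHz.
18.2 kHz > fs/2 = 17.6 kHz, folds to fs − 18.2 kHz = 17 kHz.
117.4 kHz mod fs = 11.8 kHz.
11.8 kHz ≤ fs/2 = 17.6 kHz, appears at 11.8 kHz.
25.4 kHz > fs/2 = 17.6 kHz, folds to fs − 25.4 kHz = 9.8 kHz.
Distinct values: {0.8 kHz, 9.8 kHz, 11.8 kHz, 14.4 kHz, 17 kHz}.

0.8 kHz, 9.8 kHz, 11.8 kHz, 14.4 kHz, 17 kHz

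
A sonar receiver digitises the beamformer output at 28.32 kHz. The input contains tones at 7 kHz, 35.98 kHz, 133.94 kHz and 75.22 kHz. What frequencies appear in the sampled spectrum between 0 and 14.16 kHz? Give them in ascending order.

7 kHz, 7.66 kHz, 9.74 kHz

fs/2 = 14.16 kHz.
7 kHz ≤ fs/2 = 14.16 kHz, passes unchanged.
35.98 kHz mod fs = 7.66 kHz.
7.66 kHz ≤ fs/2 = 14.16 kHz, appears at 7.66 kHz.
133.94 kHz mod fs = 20.66 kHz.
20.66 kHz > fs/2 = 14.16 kHz, folds to fs − 20.66 kHz = 7.66 kHz.
75.22 kHz mod fs = 18.58 kHz.
18.58 kHz > fs/2 = 14.16 kHz, folds to fs − 18.58 kHz = 9.74 kHz.
Distinct values: {7 kHz, 7.66 kHz, 9.74 kHz}.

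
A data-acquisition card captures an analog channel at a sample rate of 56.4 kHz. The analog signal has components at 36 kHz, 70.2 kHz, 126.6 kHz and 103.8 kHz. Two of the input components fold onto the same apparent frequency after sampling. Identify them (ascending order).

fs/2 = 28.2 kHz.
36 kHz > fs/2 = 28.2 kHz, folds to fs − 36 kHz = 20.4 kHz.
70.2 kHz mod fs = 13.8 kHz.
13.8 kHz ≤ fs/2 = 28.2 kHz, appears at 13.8 kHz.
126.6 kHz mod fs = 13.8 kHz.
13.8 kHz ≤ fs/2 = 28.2 kHz, appears at 13.8 kHz.
103.8 kHz mod fs = 47.4 kHz.
47.4 kHz > fs/2 = 28.2 kHz, folds to fs − 47.4 kHz = 9 kHz.
70.2 kHz and 126.6 kHz both map to 13.8 kHz.

70.2 kHz, 126.6 kHz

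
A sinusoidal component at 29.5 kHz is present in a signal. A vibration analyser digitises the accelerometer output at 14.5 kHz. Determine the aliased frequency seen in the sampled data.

29.5 kHz mod fs = 0.5 kHz.
0.5 kHz ≤ fs/2 = 7.25 kHz, appears at 0.5 kHz.

0.5 kHz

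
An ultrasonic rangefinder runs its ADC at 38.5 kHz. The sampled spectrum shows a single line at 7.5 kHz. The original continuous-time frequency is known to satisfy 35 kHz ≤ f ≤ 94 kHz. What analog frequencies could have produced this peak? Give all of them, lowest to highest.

46 kHz, 69.5 kHz, 84.5 kHz

Frequencies that alias to 7.5 kHz are k·fs ± 7.5 kHz for integer k ≥ 0.
k=0: 7.5 kHz.
k=1: 31 kHz, 46 kHz.
k=2: 69.5 kHz, 84.5 kHz.
k=3: 108 kHz, 123 kHz.
Within [35 kHz, 94 kHz]: 46 kHz, 69.5 kHz, 84.5 kHz.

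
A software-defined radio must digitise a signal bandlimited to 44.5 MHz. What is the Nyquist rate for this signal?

Nyquist rate = 2 × 44.5 MHz = 89 MHz.

89 MHz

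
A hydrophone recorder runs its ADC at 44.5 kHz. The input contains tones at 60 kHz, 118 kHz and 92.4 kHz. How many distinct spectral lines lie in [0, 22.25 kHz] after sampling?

fs/2 = 22.25 kHz.
60 kHz mod fs = 15.5 kHz.
15.5 kHz ≤ fs/2 = 22.25 kHz, appears at 15.5 kHz.
118 kHz mod fs = 29 kHz.
29 kHz > fs/2 = 22.25 kHz, folds to fs − 29 kHz = 15.5 kHz.
92.4 kHz mod fs = 3.4 kHz.
3.4 kHz ≤ fs/2 = 22.25 kHz, appears at 3.4 kHz.
Distinct values: {3.4 kHz, 15.5 kHz} → 2.

2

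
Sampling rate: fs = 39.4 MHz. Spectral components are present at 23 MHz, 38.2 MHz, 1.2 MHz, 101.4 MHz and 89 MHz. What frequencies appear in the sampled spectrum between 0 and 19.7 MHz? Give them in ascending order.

fs/2 = 19.7 MHz.
23 MHz > fs/2 = 19.7 MHz, folds to fs − 23 MHz = 16.4 MHz.
38.2 MHz > fs/2 = 19.7 MHz, folds to fs − 38.2 MHz = 1.2 MHz.
1.2 MHz ≤ fs/2 = 19.7 MHz, passes unchanged.
101.4 MHz mod fs = 22.6 MHz.
22.6 MHz > fs/2 = 19.7 MHz, folds to fs − 22.6 MHz = 16.8 MHz.
89 MHz mod fs = 10.2 MHz.
10.2 MHz ≤ fs/2 = 19.7 MHz, appears at 10.2 MHz.
Distinct values: {1.2 MHz, 10.2 MHz, 16.4 MHz, 16.8 MHz}.

1.2 MHz, 10.2 MHz, 16.4 MHz, 16.8 MHz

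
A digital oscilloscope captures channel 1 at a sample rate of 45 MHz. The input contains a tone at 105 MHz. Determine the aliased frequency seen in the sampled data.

15 MHz

105 MHz mod fs = 15 MHz.
15 MHz ≤ fs/2 = 22.5 MHz, appears at 15 MHz.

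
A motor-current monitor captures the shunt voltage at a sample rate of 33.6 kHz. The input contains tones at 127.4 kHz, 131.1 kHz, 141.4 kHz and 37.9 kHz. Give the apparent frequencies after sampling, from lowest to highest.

fs/2 = 16.8 kHz.
127.4 kHz mod fs = 26.6 kHz.
26.6 kHz > fs/2 = 16.8 kHz, folds to fs − 26.6 kHz = 7 kHz.
131.1 kHz mod fs = 30.3 kHz.
30.3 kHz > fs/2 = 16.8 kHz, folds to fs − 30.3 kHz = 3.3 kHz.
141.4 kHz mod fs = 7 kHz.
7 kHz ≤ fs/2 = 16.8 kHz, appears at 7 kHz.
37.9 kHz mod fs = 4.3 kHz.
4.3 kHz ≤ fs/2 = 16.8 kHz, appears at 4.3 kHz.
Distinct values: {3.3 kHz, 4.3 kHz, 7 kHz}.

3.3 kHz, 4.3 kHz, 7 kHz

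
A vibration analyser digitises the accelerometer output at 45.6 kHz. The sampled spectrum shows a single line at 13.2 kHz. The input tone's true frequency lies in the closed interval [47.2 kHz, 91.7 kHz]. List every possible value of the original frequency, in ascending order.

Frequencies that alias to 13.2 kHz are k·fs ± 13.2 kHz for integer k ≥ 0.
k=0: 13.2 kHz.
k=1: 32.4 kHz, 58.8 kHz.
k=2: 78 kHz, 104.4 kHz.
k=3: 123.6 kHz, 150 kHz.
Within [47.2 kHz, 91.7 kHz]: 58.8 kHz, 78 kHz.

58.8 kHz, 78 kHz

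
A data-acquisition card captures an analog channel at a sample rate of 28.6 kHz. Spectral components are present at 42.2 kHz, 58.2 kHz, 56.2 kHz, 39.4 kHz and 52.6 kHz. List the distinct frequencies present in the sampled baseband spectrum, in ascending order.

fs/2 = 14.3 kHz.
42.2 kHz mod fs = 13.6 kHz.
13.6 kHz ≤ fs/2 = 14.3 kHz, appears at 13.6 kHz.
58.2 kHz mod fs = 1 kHz.
1 kHz ≤ fs/2 = 14.3 kHz, appears at 1 kHz.
56.2 kHz mod fs = 27.6 kHz.
27.6 kHz > fs/2 = 14.3 kHz, folds to fs − 27.6 kHz = 1 kHz.
39.4 kHz mod fs = 10.8 kHz.
10.8 kHz ≤ fs/2 = 14.3 kHz, appears at 10.8 kHz.
52.6 kHz mod fs = 24 kHz.
24 kHz > fs/2 = 14.3 kHz, folds to fs − 24 kHz = 4.6 kHz.
Distinct values: {1 kHz, 4.6 kHz, 10.8 kHz, 13.6 kHz}.

1 kHz, 4.6 kHz, 10.8 kHz, 13.6 kHz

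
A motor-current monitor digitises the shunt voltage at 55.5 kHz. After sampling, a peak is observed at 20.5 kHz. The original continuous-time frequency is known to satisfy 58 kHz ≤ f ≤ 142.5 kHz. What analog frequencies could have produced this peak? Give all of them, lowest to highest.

76 kHz, 90.5 kHz, 131.5 kHz

Frequencies that alias to 20.5 kHz are k·fs ± 20.5 kHz for integer k ≥ 0.
k=0: 20.5 kHz.
k=1: 35 kHz, 76 kHz.
k=2: 90.5 kHz, 131.5 kHz.
k=3: 146 kHz, 187 kHz.
Within [58 kHz, 142.5 kHz]: 76 kHz, 90.5 kHz, 131.5 kHz.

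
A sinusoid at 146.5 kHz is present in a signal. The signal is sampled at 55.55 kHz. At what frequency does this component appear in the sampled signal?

146.5 kHz mod fs = 35.4 kHz.
35.4 kHz > fs/2 = 27.775 kHz, folds to fs − 35.4 kHz = 20.15 kHz.

20.15 kHz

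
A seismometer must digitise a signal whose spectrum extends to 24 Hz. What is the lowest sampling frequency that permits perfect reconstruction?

48 Hz

Nyquist rate = 2 × 24 Hz = 48 Hz.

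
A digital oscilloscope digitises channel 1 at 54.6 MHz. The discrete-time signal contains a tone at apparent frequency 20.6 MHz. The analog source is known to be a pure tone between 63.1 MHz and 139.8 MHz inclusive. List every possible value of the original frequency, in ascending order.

Frequencies that alias to 20.6 MHz are k·fs ± 20.6 MHz for integer k ≥ 0.
k=0: 20.6 MHz.
k=1: 34 MHz, 75.2 MHz.
k=2: 88.6 MHz, 129.8 MHz.
k=3: 143.2 MHz, 184.4 MHz.
Within [63.1 MHz, 139.8 MHz]: 75.2 MHz, 88.6 MHz, 129.8 MHz.

75.2 MHz, 88.6 MHz, 129.8 MHz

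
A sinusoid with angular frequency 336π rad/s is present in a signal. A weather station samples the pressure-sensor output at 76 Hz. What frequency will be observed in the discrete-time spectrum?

ω = 336π rad/s → f = ω/(2π) = 168 Hz.
168 Hz mod fs = 16 Hz.
16 Hz ≤ fs/2 = 38 Hz, appears at 16 Hz.

16 Hz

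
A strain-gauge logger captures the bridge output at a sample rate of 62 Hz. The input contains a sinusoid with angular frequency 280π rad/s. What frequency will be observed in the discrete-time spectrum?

ω = 280π rad/s → f = ω/(2π) = 140 Hz.
140 Hz mod fs = 16 Hz.
16 Hz ≤ fs/2 = 31 Hz, appears at 16 Hz.

16 Hz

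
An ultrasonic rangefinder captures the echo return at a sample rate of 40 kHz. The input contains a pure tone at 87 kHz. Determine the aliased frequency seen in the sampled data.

7 kHz

87 kHz mod fs = 7 kHz.
7 kHz ≤ fs/2 = 20 kHz, appears at 7 kHz.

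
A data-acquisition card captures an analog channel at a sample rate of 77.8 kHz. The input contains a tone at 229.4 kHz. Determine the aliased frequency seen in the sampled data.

229.4 kHz mod fs = 73.8 kHz.
73.8 kHz > fs/2 = 38.9 kHz, folds to fs − 73.8 kHz = 4 kHz.

4 kHz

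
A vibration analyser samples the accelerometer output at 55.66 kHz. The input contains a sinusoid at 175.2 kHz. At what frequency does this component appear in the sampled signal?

8.22 kHz

175.2 kHz mod fs = 8.22 kHz.
8.22 kHz ≤ fs/2 = 27.83 kHz, appears at 8.22 kHz.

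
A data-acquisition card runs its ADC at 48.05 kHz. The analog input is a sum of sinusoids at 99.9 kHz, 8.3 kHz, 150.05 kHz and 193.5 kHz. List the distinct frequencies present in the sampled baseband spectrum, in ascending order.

fs/2 = 24.025 kHz.
99.9 kHz mod fs = 3.8 kHz.
3.8 kHz ≤ fs/2 = 24.025 kHz, appears at 3.8 kHz.
8.3 kHz ≤ fs/2 = 24.025 kHz, passes unchanged.
150.05 kHz mod fs = 5.9 kHz.
5.9 kHz ≤ fs/2 = 24.025 kHz, appears at 5.9 kHz.
193.5 kHz mod fs = 1.3 kHz.
1.3 kHz ≤ fs/2 = 24.025 kHz, appears at 1.3 kHz.
Distinct values: {1.3 kHz, 3.8 kHz, 5.9 kHz, 8.3 kHz}.

1.3 kHz, 3.8 kHz, 5.9 kHz, 8.3 kHz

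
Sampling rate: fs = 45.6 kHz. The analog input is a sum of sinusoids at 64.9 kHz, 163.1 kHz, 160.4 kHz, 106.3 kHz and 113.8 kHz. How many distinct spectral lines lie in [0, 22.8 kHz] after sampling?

4

fs/2 = 22.8 kHz.
64.9 kHz mod fs = 19.3 kHz.
19.3 kHz ≤ fs/2 = 22.8 kHz, appears at 19.3 kHz.
163.1 kHz mod fs = 26.3 kHz.
26.3 kHz > fs/2 = 22.8 kHz, folds to fs − 26.3 kHz = 19.3 kHz.
160.4 kHz mod fs = 23.6 kHz.
23.6 kHz > fs/2 = 22.8 kHz, folds to fs − 23.6 kHz = 22 kHz.
106.3 kHz mod fs = 15.1 kHz.
15.1 kHz ≤ fs/2 = 22.8 kHz, appears at 15.1 kHz.
113.8 kHz mod fs = 22.6 kHz.
22.6 kHz ≤ fs/2 = 22.8 kHz, appears at 22.6 kHz.
Distinct values: {15.1 kHz, 19.3 kHz, 22 kHz, 22.6 kHz} → 4.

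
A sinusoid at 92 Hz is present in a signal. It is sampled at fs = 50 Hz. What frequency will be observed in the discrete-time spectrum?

92 Hz mod fs = 42 Hz.
42 Hz > fs/2 = 25 Hz, folds to fs − 42 Hz = 8 Hz.

8 Hz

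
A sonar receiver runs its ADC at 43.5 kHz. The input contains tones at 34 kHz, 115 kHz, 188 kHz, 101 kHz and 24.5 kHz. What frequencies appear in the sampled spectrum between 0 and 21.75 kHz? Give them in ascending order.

9.5 kHz, 14 kHz, 15.5 kHz, 19 kHz

fs/2 = 21.75 kHz.
34 kHz > fs/2 = 21.75 kHz, folds to fs − 34 kHz = 9.5 kHz.
115 kHz mod fs = 28 kHz.
28 kHz > fs/2 = 21.75 kHz, folds to fs − 28 kHz = 15.5 kHz.
188 kHz mod fs = 14 kHz.
14 kHz ≤ fs/2 = 21.75 kHz, appears at 14 kHz.
101 kHz mod fs = 14 kHz.
14 kHz ≤ fs/2 = 21.75 kHz, appears at 14 kHz.
24.5 kHz > fs/2 = 21.75 kHz, folds to fs − 24.5 kHz = 19 kHz.
Distinct values: {9.5 kHz, 14 kHz, 15.5 kHz, 19 kHz}.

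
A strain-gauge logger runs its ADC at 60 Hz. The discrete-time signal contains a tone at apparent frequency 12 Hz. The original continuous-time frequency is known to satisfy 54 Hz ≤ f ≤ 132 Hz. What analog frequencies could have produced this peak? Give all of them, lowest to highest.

72 Hz, 108 Hz, 132 Hz

Frequencies that alias to 12 Hz are k·fs ± 12 Hz for integer k ≥ 0.
k=0: 12 Hz.
k=1: 48 Hz, 72 Hz.
k=2: 108 Hz, 132 Hz.
k=3: 168 Hz, 192 Hz.
Within [54 Hz, 132 Hz]: 72 Hz, 108 Hz, 132 Hz.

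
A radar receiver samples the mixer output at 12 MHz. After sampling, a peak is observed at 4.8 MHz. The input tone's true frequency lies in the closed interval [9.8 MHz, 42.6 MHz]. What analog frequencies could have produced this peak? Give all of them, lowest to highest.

Frequencies that alias to 4.8 MHz are k·fs ± 4.8 MHz for integer k ≥ 0.
k=0: 4.8 MHz.
k=1: 7.2 MHz, 16.8 MHz.
k=2: 19.2 MHz, 28.8 MHz.
k=3: 31.2 MHz, 40.8 MHz.
k=4: 43.2 MHz, 52.8 MHz.
Within [9.8 MHz, 42.6 MHz]: 16.8 MHz, 19.2 MHz, 28.8 MHz, 31.2 MHz, 40.8 MHz.

16.8 MHz, 19.2 MHz, 28.8 MHz, 31.2 MHz, 40.8 MHz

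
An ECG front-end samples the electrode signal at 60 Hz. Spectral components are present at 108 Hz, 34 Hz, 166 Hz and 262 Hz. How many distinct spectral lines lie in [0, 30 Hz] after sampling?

fs/2 = 30 Hz.
108 Hz mod fs = 48 Hz.
48 Hz > fs/2 = 30 Hz, folds to fs − 48 Hz = 12 Hz.
34 Hz > fs/2 = 30 Hz, folds to fs − 34 Hz = 26 Hz.
166 Hz mod fs = 46 Hz.
46 Hz > fs/2 = 30 Hz, folds to fs − 46 Hz = 14 Hz.
262 Hz mod fs = 22 Hz.
22 Hz ≤ fs/2 = 30 Hz, appears at 22 Hz.
Distinct values: {12 Hz, 14 Hz, 22 Hz, 26 Hz} → 4.

4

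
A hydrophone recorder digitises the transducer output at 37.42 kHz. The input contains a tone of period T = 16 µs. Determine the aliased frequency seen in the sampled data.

T = 16 µs → f = 1/T = 62.5 kHz.
62.5 kHz mod fs = 25.08 kHz.
25.08 kHz > fs/2 = 18.71 kHz, folds to fs − 25.08 kHz = 12.34 kHz.

12.34 kHz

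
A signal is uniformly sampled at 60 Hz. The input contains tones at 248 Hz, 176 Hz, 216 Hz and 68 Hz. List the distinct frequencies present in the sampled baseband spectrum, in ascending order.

fs/2 = 30 Hz.
248 Hz mod fs = 8 Hz.
8 Hz ≤ fs/2 = 30 Hz, appears at 8 Hz.
176 Hz mod fs = 56 Hz.
56 Hz > fs/2 = 30 Hz, folds to fs − 56 Hz = 4 Hz.
216 Hz mod fs = 36 Hz.
36 Hz > fs/2 = 30 Hz, folds to fs − 36 Hz = 24 Hz.
68 Hz mod fs = 8 Hz.
8 Hz ≤ fs/2 = 30 Hz, appears at 8 Hz.
Distinct values: {4 Hz, 8 Hz, 24 Hz}.

4 Hz, 8 Hz, 24 Hz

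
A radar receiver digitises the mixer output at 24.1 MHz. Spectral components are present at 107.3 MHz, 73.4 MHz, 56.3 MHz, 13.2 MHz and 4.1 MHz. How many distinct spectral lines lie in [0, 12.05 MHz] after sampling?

4

fs/2 = 12.05 MHz.
107.3 MHz mod fs = 10.9 MHz.
10.9 MHz ≤ fs/2 = 12.05 MHz, appears at 10.9 MHz.
73.4 MHz mod fs = 1.1 MHz.
1.1 MHz ≤ fs/2 = 12.05 MHz, appears at 1.1 MHz.
56.3 MHz mod fs = 8.1 MHz.
8.1 MHz ≤ fs/2 = 12.05 MHz, appears at 8.1 MHz.
13.2 MHz > fs/2 = 12.05 MHz, folds to fs − 13.2 MHz = 10.9 MHz.
4.1 MHz ≤ fs/2 = 12.05 MHz, passes unchanged.
Distinct values: {1.1 MHz, 4.1 MHz, 8.1 MHz, 10.9 MHz} → 4.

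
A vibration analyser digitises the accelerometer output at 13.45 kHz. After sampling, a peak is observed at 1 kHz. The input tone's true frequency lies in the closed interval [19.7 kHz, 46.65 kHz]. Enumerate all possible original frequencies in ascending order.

Frequencies that alias to 1 kHz are k·fs ± 1 kHz for integer k ≥ 0.
k=0: 1 kHz.
k=1: 12.45 kHz, 14.45 kHz.
k=2: 25.9 kHz, 27.9 kHz.
k=3: 39.35 kHz, 41.35 kHz.
k=4: 52.8 kHz, 54.8 kHz.
Within [19.7 kHz, 46.65 kHz]: 25.9 kHz, 27.9 kHz, 39.35 kHz, 41.35 kHz.

25.9 kHz, 27.9 kHz, 39.35 kHz, 41.35 kHz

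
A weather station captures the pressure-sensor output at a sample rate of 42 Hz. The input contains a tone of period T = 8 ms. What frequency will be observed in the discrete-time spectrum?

T = 8 ms → f = 1/T = 125 Hz.
125 Hz mod fs = 41 Hz.
41 Hz > fs/2 = 21 Hz, folds to fs − 41 Hz = 1 Hz.

1 Hz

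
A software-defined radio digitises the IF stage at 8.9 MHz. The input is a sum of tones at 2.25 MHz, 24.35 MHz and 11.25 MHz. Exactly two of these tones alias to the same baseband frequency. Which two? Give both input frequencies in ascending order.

11.25 MHz, 24.35 MHz

fs/2 = 4.45 MHz.
2.25 MHz ≤ fs/2 = 4.45 MHz, passes unchanged.
24.35 MHz mod fs = 6.55 MHz.
6.55 MHz > fs/2 = 4.45 MHz, folds to fs − 6.55 MHz = 2.35 MHz.
11.25 MHz mod fs = 2.35 MHz.
2.35 MHz ≤ fs/2 = 4.45 MHz, appears at 2.35 MHz.
11.25 MHz and 24.35 MHz both map to 2.35 MHz.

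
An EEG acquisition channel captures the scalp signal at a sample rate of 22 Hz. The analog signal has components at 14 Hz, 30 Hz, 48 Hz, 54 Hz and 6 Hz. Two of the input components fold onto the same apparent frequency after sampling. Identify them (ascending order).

14 Hz, 30 Hz

fs/2 = 11 Hz.
14 Hz > fs/2 = 11 Hz, folds to fs − 14 Hz = 8 Hz.
30 Hz mod fs = 8 Hz.
8 Hz ≤ fs/2 = 11 Hz, appears at 8 Hz.
48 Hz mod fs = 4 Hz.
4 Hz ≤ fs/2 = 11 Hz, appears at 4 Hz.
54 Hz mod fs = 10 Hz.
10 Hz ≤ fs/2 = 11 Hz, appears at 10 Hz.
6 Hz ≤ fs/2 = 11 Hz, passes unchanged.
14 Hz and 30 Hz both map to 8 Hz.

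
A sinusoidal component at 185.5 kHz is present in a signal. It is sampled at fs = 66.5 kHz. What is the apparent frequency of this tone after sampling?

185.5 kHz mod fs = 52.5 kHz.
52.5 kHz > fs/2 = 33.25 kHz, folds to fs − 52.5 kHz = 14 kHz.

14 kHz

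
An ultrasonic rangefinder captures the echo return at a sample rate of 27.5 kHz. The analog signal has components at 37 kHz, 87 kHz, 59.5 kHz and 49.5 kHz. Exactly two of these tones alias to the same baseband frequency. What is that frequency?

4.5 kHz

fs/2 = 13.75 kHz.
37 kHz mod fs = 9.5 kHz.
9.5 kHz ≤ fs/2 = 13.75 kHz, appears at 9.5 kHz.
87 kHz mod fs = 4.5 kHz.
4.5 kHz ≤ fs/2 = 13.75 kHz, appears at 4.5 kHz.
59.5 kHz mod fs = 4.5 kHz.
4.5 kHz ≤ fs/2 = 13.75 kHz, appears at 4.5 kHz.
49.5 kHz mod fs = 22 kHz.
22 kHz > fs/2 = 13.75 kHz, folds to fs − 22 kHz = 5.5 kHz.
59.5 kHz and 87 kHz both map to 4.5 kHz.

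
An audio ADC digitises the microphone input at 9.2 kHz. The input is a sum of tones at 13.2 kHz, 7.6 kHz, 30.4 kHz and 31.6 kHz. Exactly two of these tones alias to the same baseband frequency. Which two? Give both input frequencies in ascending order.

13.2 kHz, 31.6 kHz

fs/2 = 4.6 kHz.
13.2 kHz mod fs = 4 kHz.
4 kHz ≤ fs/2 = 4.6 kHz, appears at 4 kHz.
7.6 kHz > fs/2 = 4.6 kHz, folds to fs − 7.6 kHz = 1.6 kHz.
30.4 kHz mod fs = 2.8 kHz.
2.8 kHz ≤ fs/2 = 4.6 kHz, appears at 2.8 kHz.
31.6 kHz mod fs = 4 kHz.
4 kHz ≤ fs/2 = 4.6 kHz, appears at 4 kHz.
13.2 kHz and 31.6 kHz both map to 4 kHz.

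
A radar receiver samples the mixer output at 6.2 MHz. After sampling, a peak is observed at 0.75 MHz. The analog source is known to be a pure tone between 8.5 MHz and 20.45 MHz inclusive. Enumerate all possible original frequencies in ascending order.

11.65 MHz, 13.15 MHz, 17.85 MHz, 19.35 MHz

Frequencies that alias to 0.75 MHz are k·fs ± 0.75 MHz for integer k ≥ 0.
k=0: 0.75 MHz.
k=1: 5.45 MHz, 6.95 MHz.
k=2: 11.65 MHz, 13.15 MHz.
k=3: 17.85 MHz, 19.35 MHz.
k=4: 24.05 MHz, 25.55 MHz.
Within [8.5 MHz, 20.45 MHz]: 11.65 MHz, 13.15 MHz, 17.85 MHz, 19.35 MHz.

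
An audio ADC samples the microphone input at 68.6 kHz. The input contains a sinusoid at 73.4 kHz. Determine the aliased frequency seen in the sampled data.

4.8 kHz

73.4 kHz mod fs = 4.8 kHz.
4.8 kHz ≤ fs/2 = 34.3 kHz, appears at 4.8 kHz.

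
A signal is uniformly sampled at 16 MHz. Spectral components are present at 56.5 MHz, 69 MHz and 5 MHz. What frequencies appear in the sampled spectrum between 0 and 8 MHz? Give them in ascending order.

fs/2 = 8 MHz.
56.5 MHz mod fs = 8.5 MHz.
8.5 MHz > fs/2 = 8 MHz, folds to fs − 8.5 MHz = 7.5 MHz.
69 MHz mod fs = 5 MHz.
5 MHz ≤ fs/2 = 8 MHz, appears at 5 MHz.
5 MHz ≤ fs/2 = 8 MHz, passes unchanged.
Distinct values: {5 MHz, 7.5 MHz}.

5 MHz, 7.5 MHz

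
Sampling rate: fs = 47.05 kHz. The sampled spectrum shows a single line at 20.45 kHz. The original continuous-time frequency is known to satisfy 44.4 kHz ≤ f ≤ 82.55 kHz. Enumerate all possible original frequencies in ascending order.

Frequencies that alias to 20.45 kHz are k·fs ± 20.45 kHz for integer k ≥ 0.
k=0: 20.45 kHz.
k=1: 26.6 kHz, 67.5 kHz.
k=2: 73.65 kHz, 114.55 kHz.
k=3: 120.7 kHz, 161.6 kHz.
Within [44.4 kHz, 82.55 kHz]: 67.5 kHz, 73.65 kHz.

67.5 kHz, 73.65 kHz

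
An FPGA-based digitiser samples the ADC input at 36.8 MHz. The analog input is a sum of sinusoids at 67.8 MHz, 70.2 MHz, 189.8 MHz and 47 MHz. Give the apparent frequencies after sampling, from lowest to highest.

3.4 MHz, 5.8 MHz, 10.2 MHz

fs/2 = 18.4 MHz.
67.8 MHz mod fs = 31 MHz.
31 MHz > fs/2 = 18.4 MHz, folds to fs − 31 MHz = 5.8 MHz.
70.2 MHz mod fs = 33.4 MHz.
33.4 MHz > fs/2 = 18.4 MHz, folds to fs − 33.4 MHz = 3.4 MHz.
189.8 MHz mod fs = 5.8 MHz.
5.8 MHz ≤ fs/2 = 18.4 MHz, appears at 5.8 MHz.
47 MHz mod fs = 10.2 MHz.
10.2 MHz ≤ fs/2 = 18.4 MHz, appears at 10.2 MHz.
Distinct values: {3.4 MHz, 5.8 MHz, 10.2 MHz}.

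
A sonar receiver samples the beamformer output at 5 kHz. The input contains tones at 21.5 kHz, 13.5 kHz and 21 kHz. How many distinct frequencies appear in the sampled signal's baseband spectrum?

2

fs/2 = 2.5 kHz.
21.5 kHz mod fs = 1.5 kHz.
1.5 kHz ≤ fs/2 = 2.5 kHz, appears at 1.5 kHz.
13.5 kHz mod fs = 3.5 kHz.
3.5 kHz > fs/2 = 2.5 kHz, folds to fs − 3.5 kHz = 1.5 kHz.
21 kHz mod fs = 1 kHz.
1 kHz ≤ fs/2 = 2.5 kHz, appears at 1 kHz.
Distinct values: {1 kHz, 1.5 kHz} → 2.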